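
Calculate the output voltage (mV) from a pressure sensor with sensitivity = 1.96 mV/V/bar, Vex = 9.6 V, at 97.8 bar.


Output = sensitivity * Vex * P.
Vout = 1.96 * 9.6 * 97.8
Vout = 18.816 * 97.8
Vout = 1840.2 mV

1840.2 mV


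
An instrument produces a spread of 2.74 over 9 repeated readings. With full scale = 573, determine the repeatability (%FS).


Repeatability = (spread / full scale) * 100%.
R = (2.74 / 573) * 100
R = 0.478 %FS

0.478 %FS


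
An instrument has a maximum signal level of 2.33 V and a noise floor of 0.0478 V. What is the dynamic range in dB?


Dynamic range = 20 * log10(Vmax / Vnoise).
DR = 20 * log10(2.33 / 0.0478)
DR = 20 * log10(48.74)
DR = 33.76 dB

33.76 dB


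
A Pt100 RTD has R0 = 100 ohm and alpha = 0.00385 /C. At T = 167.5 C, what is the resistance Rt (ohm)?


The RTD equation: Rt = R0 * (1 + alpha * T).
Rt = 100 * (1 + 0.00385 * 167.5)
Rt = 100 * (1 + 0.644875)
Rt = 100 * 1.644875
Rt = 164.487 ohm

164.487 ohm


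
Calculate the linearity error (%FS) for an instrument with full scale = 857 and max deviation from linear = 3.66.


Linearity error = (max deviation / full scale) * 100%.
Linearity = (3.66 / 857) * 100
Linearity = 0.427 %FS

0.427 %FS


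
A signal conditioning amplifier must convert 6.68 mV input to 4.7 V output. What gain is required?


Gain = Vout / Vin (converting to same units).
G = 4.7 V / 6.68 mV
G = 4700.0 mV / 6.68 mV
G = 703.59

703.59


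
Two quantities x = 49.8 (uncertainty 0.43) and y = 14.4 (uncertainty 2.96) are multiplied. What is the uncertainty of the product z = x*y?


For a product z = x*y, the relative uncertainty is:
uz/z = sqrt((ux/x)^2 + (uy/y)^2)
Relative uncertainties: ux/x = 0.43/49.8 = 0.008635
uy/y = 2.96/14.4 = 0.205556
z = 49.8 * 14.4 = 717.1
uz = 717.1 * sqrt(0.008635^2 + 0.205556^2) = 147.538

147.538


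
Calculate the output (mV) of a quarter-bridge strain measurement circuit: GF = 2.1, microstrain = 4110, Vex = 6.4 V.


Quarter bridge output: Vout = (GF * epsilon * Vex) / 4.
Vout = (2.1 * 4110e-6 * 6.4) / 4
Vout = 0.0552384 / 4 V
Vout = 0.0138096 V = 13.8096 mV

13.8096 mV


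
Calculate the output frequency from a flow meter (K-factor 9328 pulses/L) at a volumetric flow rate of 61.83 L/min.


Frequency = K * Q / 60 (converting L/min to L/s).
f = 9328 * 61.83 / 60
f = 576750.24 / 60
f = 9612.5 Hz

9612.5 Hz


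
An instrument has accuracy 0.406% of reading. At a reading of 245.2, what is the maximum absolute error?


Absolute error = (accuracy% / 100) * reading.
Error = (0.406 / 100) * 245.2
Error = 0.00406 * 245.2
Error = 0.9955

0.9955


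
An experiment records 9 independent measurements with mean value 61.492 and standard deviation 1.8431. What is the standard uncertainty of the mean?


The standard uncertainty for Type A evaluation is u = s / sqrt(n).
u = 1.8431 / sqrt(9)
u = 1.8431 / 3.0
u = 0.6144

0.6144


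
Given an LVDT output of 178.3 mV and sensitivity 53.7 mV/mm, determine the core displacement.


Displacement = Vout / sensitivity.
d = 178.3 / 53.7
d = 3.32 mm

3.32 mm


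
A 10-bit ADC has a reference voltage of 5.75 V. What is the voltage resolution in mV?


The resolution (LSB) of an ADC is Vref / 2^n.
LSB = 5.75 / 2^10
LSB = 5.75 / 1024
LSB = 0.00561523 V = 5.61523438 mV

5.61523438 mV


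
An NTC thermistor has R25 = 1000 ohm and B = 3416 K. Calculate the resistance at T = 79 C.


NTC thermistor equation: Rt = R25 * exp(B * (1/T - 1/T25)).
T in Kelvin: 352.15 K, T25 = 298.15 K
1/T - 1/T25 = 1/352.15 - 1/298.15 = -0.00051432
B * (1/T - 1/T25) = 3416 * -0.00051432 = -1.7569
Rt = 1000 * exp(-1.7569) = 172.6 ohm

172.6 ohm


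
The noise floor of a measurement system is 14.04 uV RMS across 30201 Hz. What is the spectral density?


Noise spectral density = Vrms / sqrt(BW).
NSD = 14.04 / sqrt(30201)
NSD = 14.04 / 173.7843
NSD = 0.0808 uV/sqrt(Hz)

0.0808 uV/sqrt(Hz)


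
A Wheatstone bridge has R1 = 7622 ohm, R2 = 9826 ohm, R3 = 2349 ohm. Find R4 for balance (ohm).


At balance: R1*R4 = R2*R3, so R4 = R2*R3/R1.
R4 = 9826 * 2349 / 7622
R4 = 23081274 / 7622
R4 = 3028.24 ohm

3028.24 ohm


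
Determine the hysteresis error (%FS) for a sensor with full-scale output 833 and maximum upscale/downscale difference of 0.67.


Hysteresis = (max difference / full scale) * 100%.
H = (0.67 / 833) * 100
H = 0.08 %FS

0.08 %FS


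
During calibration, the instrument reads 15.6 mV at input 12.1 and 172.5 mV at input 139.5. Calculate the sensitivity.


Sensitivity = (y2 - y1) / (x2 - x1).
S = (172.5 - 15.6) / (139.5 - 12.1)
S = 156.9 / 127.4
S = 1.2316 mV/unit

1.2316 mV/unit


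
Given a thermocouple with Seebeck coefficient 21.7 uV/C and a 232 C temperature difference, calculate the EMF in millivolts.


The thermocouple output V = sensitivity * dT.
V = 21.7 uV/C * 232 C
V = 5034.4 uV
V = 5.034 mV

5.034 mV


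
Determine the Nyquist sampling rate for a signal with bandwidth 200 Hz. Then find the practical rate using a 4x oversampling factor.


By Nyquist theorem, fs_min = 2 * fmax.
fs_min = 2 * 200 = 400 Hz
Practical rate = 4 * fs_min = 4 * 400 = 1600 Hz

fs_min = 400 Hz, fs_practical = 1600 Hz


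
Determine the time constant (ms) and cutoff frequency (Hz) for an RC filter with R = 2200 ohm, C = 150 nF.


Time constant: tau = R * C.
tau = 2200 * 1.50e-07 = 0.00033 s
tau = 0.33 ms
Cutoff frequency: fc = 1 / (2*pi*R*C).
fc = 1 / (2*pi*0.00033) = 482.29 Hz

tau = 0.33 ms, fc = 482.29 Hz


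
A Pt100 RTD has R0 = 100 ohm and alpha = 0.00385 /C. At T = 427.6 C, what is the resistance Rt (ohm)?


The RTD equation: Rt = R0 * (1 + alpha * T).
Rt = 100 * (1 + 0.00385 * 427.6)
Rt = 100 * (1 + 1.64626)
Rt = 100 * 2.64626
Rt = 264.626 ohm

264.626 ohm


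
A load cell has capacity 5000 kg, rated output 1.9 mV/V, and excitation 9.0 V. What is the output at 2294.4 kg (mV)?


Vout = rated_output * Vex * (load / capacity).
Vout = 1.9 * 9.0 * (2294.4 / 5000)
Vout = 1.9 * 9.0 * 0.45888
Vout = 7.847 mV

7.847 mV


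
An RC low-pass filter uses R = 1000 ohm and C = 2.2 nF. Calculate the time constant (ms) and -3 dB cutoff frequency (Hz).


Time constant: tau = R * C.
tau = 1000 * 2.20e-09 = 2.2e-06 s
tau = 0.0022 ms
Cutoff frequency: fc = 1 / (2*pi*R*C).
fc = 1 / (2*pi*2.2e-06) = 72343.16 Hz

tau = 0.0022 ms, fc = 72343.16 Hz


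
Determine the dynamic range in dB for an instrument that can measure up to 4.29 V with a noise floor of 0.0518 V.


Dynamic range = 20 * log10(Vmax / Vnoise).
DR = 20 * log10(4.29 / 0.0518)
DR = 20 * log10(82.82)
DR = 38.36 dB

38.36 dB


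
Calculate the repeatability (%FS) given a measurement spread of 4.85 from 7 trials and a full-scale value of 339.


Repeatability = (spread / full scale) * 100%.
R = (4.85 / 339) * 100
R = 1.431 %FS

1.431 %FS


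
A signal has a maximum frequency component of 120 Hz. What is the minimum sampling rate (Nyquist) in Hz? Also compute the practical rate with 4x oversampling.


By Nyquist theorem, fs_min = 2 * fmax.
fs_min = 2 * 120 = 240 Hz
Practical rate = 4 * fs_min = 4 * 240 = 960 Hz

fs_min = 240 Hz, fs_practical = 960 Hz


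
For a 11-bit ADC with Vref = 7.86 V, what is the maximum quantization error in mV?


The maximum quantization error is +/- LSB/2.
LSB = Vref / 2^n = 7.86 / 2048 = 0.00383789 V
Max error = LSB / 2 = 0.00383789 / 2 = 0.00191895 V
Max error = 1.9189 mV

1.9189 mV


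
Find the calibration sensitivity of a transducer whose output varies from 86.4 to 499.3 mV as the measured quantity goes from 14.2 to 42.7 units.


Sensitivity = (y2 - y1) / (x2 - x1).
S = (499.3 - 86.4) / (42.7 - 14.2)
S = 412.9 / 28.5
S = 14.4877 mV/unit

14.4877 mV/unit


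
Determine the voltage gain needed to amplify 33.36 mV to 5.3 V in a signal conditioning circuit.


Gain = Vout / Vin (converting to same units).
G = 5.3 V / 33.36 mV
G = 5300.0 mV / 33.36 mV
G = 158.87

158.87


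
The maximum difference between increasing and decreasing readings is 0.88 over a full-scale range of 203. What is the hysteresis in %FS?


Hysteresis = (max difference / full scale) * 100%.
H = (0.88 / 203) * 100
H = 0.433 %FS

0.433 %FS


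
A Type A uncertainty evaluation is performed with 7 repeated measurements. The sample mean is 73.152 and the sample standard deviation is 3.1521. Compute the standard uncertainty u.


The standard uncertainty for Type A evaluation is u = s / sqrt(n).
u = 3.1521 / sqrt(7)
u = 3.1521 / 2.6458
u = 1.1914

1.1914


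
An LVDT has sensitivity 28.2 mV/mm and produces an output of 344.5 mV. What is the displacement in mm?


Displacement = Vout / sensitivity.
d = 344.5 / 28.2
d = 12.216 mm

12.216 mm


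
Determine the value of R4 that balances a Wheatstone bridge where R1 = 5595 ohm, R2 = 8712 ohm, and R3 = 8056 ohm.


At balance: R1*R4 = R2*R3, so R4 = R2*R3/R1.
R4 = 8712 * 8056 / 5595
R4 = 70183872 / 5595
R4 = 12544.03 ohm

12544.03 ohm


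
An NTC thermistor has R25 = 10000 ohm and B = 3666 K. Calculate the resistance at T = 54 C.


NTC thermistor equation: Rt = R25 * exp(B * (1/T - 1/T25)).
T in Kelvin: 327.15 K, T25 = 298.15 K
1/T - 1/T25 = 1/327.15 - 1/298.15 = -0.00029731
B * (1/T - 1/T25) = 3666 * -0.00029731 = -1.09
Rt = 10000 * exp(-1.09) = 3362.3 ohm

3362.3 ohm


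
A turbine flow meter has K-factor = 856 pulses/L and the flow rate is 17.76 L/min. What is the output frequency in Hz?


Frequency = K * Q / 60 (converting L/min to L/s).
f = 856 * 17.76 / 60
f = 15202.56 / 60
f = 253.38 Hz

253.38 Hz


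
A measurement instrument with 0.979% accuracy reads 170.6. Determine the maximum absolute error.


Absolute error = (accuracy% / 100) * reading.
Error = (0.979 / 100) * 170.6
Error = 0.00979 * 170.6
Error = 1.6702

1.6702


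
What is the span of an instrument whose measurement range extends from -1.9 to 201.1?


Span = upper range - lower range.
Span = 201.1 - (-1.9)
Span = 203.0

203.0


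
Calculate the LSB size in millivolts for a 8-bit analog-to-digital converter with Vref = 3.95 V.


The resolution (LSB) of an ADC is Vref / 2^n.
LSB = 3.95 / 2^8
LSB = 3.95 / 256
LSB = 0.01542969 V = 15.4296875 mV

15.4296875 mV


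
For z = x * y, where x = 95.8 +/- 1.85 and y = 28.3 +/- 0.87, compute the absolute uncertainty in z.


For a product z = x*y, the relative uncertainty is:
uz/z = sqrt((ux/x)^2 + (uy/y)^2)
Relative uncertainties: ux/x = 1.85/95.8 = 0.019311
uy/y = 0.87/28.3 = 0.030742
z = 95.8 * 28.3 = 2711.1
uz = 2711.1 * sqrt(0.019311^2 + 0.030742^2) = 98.426

98.426


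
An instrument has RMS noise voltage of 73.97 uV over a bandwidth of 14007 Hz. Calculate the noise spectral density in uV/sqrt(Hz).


Noise spectral density = Vrms / sqrt(BW).
NSD = 73.97 / sqrt(14007)
NSD = 73.97 / 118.3512
NSD = 0.625 uV/sqrt(Hz)

0.625 uV/sqrt(Hz)


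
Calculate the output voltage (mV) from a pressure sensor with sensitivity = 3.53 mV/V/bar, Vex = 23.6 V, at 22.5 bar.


Output = sensitivity * Vex * P.
Vout = 3.53 * 23.6 * 22.5
Vout = 83.308 * 22.5
Vout = 1874.43 mV

1874.43 mV


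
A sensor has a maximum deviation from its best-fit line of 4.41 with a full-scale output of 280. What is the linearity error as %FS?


Linearity error = (max deviation / full scale) * 100%.
Linearity = (4.41 / 280) * 100
Linearity = 1.575 %FS

1.575 %FS


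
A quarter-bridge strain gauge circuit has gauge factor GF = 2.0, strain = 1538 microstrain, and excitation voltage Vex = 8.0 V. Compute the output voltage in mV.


Quarter bridge output: Vout = (GF * epsilon * Vex) / 4.
Vout = (2.0 * 1538e-6 * 8.0) / 4
Vout = 0.024608 / 4 V
Vout = 0.006152 V = 6.152 mV

6.152 mV


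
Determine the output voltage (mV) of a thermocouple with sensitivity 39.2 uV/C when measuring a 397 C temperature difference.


The thermocouple output V = sensitivity * dT.
V = 39.2 uV/C * 397 C
V = 15562.4 uV
V = 15.562 mV

15.562 mV


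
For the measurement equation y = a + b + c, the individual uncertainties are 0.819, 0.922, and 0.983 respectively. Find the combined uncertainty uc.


For a sum of independent quantities, uc = sqrt(u1^2 + u2^2 + u3^2).
uc = sqrt(0.819^2 + 0.922^2 + 0.983^2)
uc = sqrt(0.670761 + 0.850084 + 0.966289)
uc = 1.5771

1.5771


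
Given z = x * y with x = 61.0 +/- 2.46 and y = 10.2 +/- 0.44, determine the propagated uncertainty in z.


For a product z = x*y, the relative uncertainty is:
uz/z = sqrt((ux/x)^2 + (uy/y)^2)
Relative uncertainties: ux/x = 2.46/61.0 = 0.040328
uy/y = 0.44/10.2 = 0.043137
z = 61.0 * 10.2 = 622.2
uz = 622.2 * sqrt(0.040328^2 + 0.043137^2) = 36.742

36.742


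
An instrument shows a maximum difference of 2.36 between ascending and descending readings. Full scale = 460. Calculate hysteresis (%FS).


Hysteresis = (max difference / full scale) * 100%.
H = (2.36 / 460) * 100
H = 0.513 %FS

0.513 %FS


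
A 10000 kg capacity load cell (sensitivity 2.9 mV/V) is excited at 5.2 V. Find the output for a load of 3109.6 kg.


Vout = rated_output * Vex * (load / capacity).
Vout = 2.9 * 5.2 * (3109.6 / 10000)
Vout = 2.9 * 5.2 * 0.31096
Vout = 4.689 mV

4.689 mV


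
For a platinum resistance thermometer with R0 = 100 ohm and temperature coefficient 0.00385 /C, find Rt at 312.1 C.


The RTD equation: Rt = R0 * (1 + alpha * T).
Rt = 100 * (1 + 0.00385 * 312.1)
Rt = 100 * (1 + 1.201585)
Rt = 100 * 2.201585
Rt = 220.159 ohm

220.159 ohm


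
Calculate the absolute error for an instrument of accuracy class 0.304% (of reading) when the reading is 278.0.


Absolute error = (accuracy% / 100) * reading.
Error = (0.304 / 100) * 278.0
Error = 0.00304 * 278.0
Error = 0.8451

0.8451


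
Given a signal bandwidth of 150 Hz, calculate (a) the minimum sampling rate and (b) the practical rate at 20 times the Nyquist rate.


By Nyquist theorem, fs_min = 2 * fmax.
fs_min = 2 * 150 = 300 Hz
Practical rate = 20 * fs_min = 20 * 300 = 6000 Hz

fs_min = 300 Hz, fs_practical = 6000 Hz


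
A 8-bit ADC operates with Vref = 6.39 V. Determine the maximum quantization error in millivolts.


The maximum quantization error is +/- LSB/2.
LSB = Vref / 2^n = 6.39 / 256 = 0.02496094 V
Max error = LSB / 2 = 0.02496094 / 2 = 0.01248047 V
Max error = 12.4805 mV

12.4805 mV


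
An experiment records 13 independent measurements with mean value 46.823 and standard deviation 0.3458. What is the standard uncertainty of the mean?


The standard uncertainty for Type A evaluation is u = s / sqrt(n).
u = 0.3458 / sqrt(13)
u = 0.3458 / 3.6056
u = 0.0959

0.0959


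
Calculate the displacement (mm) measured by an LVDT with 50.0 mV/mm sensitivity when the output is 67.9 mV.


Displacement = Vout / sensitivity.
d = 67.9 / 50.0
d = 1.358 mm

1.358 mm


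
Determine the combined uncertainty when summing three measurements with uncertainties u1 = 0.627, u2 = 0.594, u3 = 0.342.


For a sum of independent quantities, uc = sqrt(u1^2 + u2^2 + u3^2).
uc = sqrt(0.627^2 + 0.594^2 + 0.342^2)
uc = sqrt(0.393129 + 0.352836 + 0.116964)
uc = 0.9289

0.9289


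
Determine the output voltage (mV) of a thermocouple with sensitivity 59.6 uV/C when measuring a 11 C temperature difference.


The thermocouple output V = sensitivity * dT.
V = 59.6 uV/C * 11 C
V = 655.6 uV
V = 0.656 mV

0.656 mV


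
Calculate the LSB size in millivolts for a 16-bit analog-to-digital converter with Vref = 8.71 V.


The resolution (LSB) of an ADC is Vref / 2^n.
LSB = 8.71 / 2^16
LSB = 8.71 / 65536
LSB = 0.0001329 V = 0.13290405 mV

0.13290405 mV


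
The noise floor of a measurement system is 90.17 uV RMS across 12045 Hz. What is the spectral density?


Noise spectral density = Vrms / sqrt(BW).
NSD = 90.17 / sqrt(12045)
NSD = 90.17 / 109.7497
NSD = 0.8216 uV/sqrt(Hz)

0.8216 uV/sqrt(Hz)


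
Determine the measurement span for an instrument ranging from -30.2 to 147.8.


Span = upper range - lower range.
Span = 147.8 - (-30.2)
Span = 178.0

178.0


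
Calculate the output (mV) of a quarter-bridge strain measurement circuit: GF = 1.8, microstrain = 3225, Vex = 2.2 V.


Quarter bridge output: Vout = (GF * epsilon * Vex) / 4.
Vout = (1.8 * 3225e-6 * 2.2) / 4
Vout = 0.012771 / 4 V
Vout = 0.00319275 V = 3.1927 mV

3.1927 mV


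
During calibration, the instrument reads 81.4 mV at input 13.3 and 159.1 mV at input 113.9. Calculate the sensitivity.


Sensitivity = (y2 - y1) / (x2 - x1).
S = (159.1 - 81.4) / (113.9 - 13.3)
S = 77.7 / 100.6
S = 0.7724 mV/unit

0.7724 mV/unit


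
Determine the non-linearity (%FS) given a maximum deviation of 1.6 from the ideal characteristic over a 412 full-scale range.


Linearity error = (max deviation / full scale) * 100%.
Linearity = (1.6 / 412) * 100
Linearity = 0.388 %FS

0.388 %FS


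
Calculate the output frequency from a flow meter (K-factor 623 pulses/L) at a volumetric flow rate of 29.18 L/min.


Frequency = K * Q / 60 (converting L/min to L/s).
f = 623 * 29.18 / 60
f = 18179.14 / 60
f = 302.99 Hz

302.99 Hz


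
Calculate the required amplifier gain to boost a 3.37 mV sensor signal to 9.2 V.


Gain = Vout / Vin (converting to same units).
G = 9.2 V / 3.37 mV
G = 9200.0 mV / 3.37 mV
G = 2729.97

2729.97


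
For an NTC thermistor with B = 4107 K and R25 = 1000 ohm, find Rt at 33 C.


NTC thermistor equation: Rt = R25 * exp(B * (1/T - 1/T25)).
T in Kelvin: 306.15 K, T25 = 298.15 K
1/T - 1/T25 = 1/306.15 - 1/298.15 = -8.764e-05
B * (1/T - 1/T25) = 4107 * -8.764e-05 = -0.36
Rt = 1000 * exp(-0.36) = 697.7 ohm

697.7 ohm


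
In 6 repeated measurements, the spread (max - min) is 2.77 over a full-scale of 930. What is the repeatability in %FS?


Repeatability = (spread / full scale) * 100%.
R = (2.77 / 930) * 100
R = 0.298 %FS

0.298 %FS


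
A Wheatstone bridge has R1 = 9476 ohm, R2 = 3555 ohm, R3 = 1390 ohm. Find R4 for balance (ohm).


At balance: R1*R4 = R2*R3, so R4 = R2*R3/R1.
R4 = 3555 * 1390 / 9476
R4 = 4941450 / 9476
R4 = 521.47 ohm

521.47 ohm


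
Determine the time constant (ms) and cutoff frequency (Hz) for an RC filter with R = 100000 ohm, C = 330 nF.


Time constant: tau = R * C.
tau = 100000 * 3.30e-07 = 0.033 s
tau = 33.0 ms
Cutoff frequency: fc = 1 / (2*pi*R*C).
fc = 1 / (2*pi*0.033) = 4.82 Hz

tau = 33.0 ms, fc = 4.82 Hz


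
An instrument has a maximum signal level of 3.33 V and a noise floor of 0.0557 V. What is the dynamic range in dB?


Dynamic range = 20 * log10(Vmax / Vnoise).
DR = 20 * log10(3.33 / 0.0557)
DR = 20 * log10(59.78)
DR = 35.53 dB

35.53 dB


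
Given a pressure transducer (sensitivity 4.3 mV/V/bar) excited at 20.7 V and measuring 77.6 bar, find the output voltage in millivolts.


Output = sensitivity * Vex * P.
Vout = 4.3 * 20.7 * 77.6
Vout = 89.01 * 77.6
Vout = 6907.18 mV

6907.18 mV


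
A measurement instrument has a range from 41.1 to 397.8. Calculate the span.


Span = upper range - lower range.
Span = 397.8 - (41.1)
Span = 356.7

356.7


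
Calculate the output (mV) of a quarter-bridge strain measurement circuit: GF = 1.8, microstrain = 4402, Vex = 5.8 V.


Quarter bridge output: Vout = (GF * epsilon * Vex) / 4.
Vout = (1.8 * 4402e-6 * 5.8) / 4
Vout = 0.04595688 / 4 V
Vout = 0.01148922 V = 11.4892 mV

11.4892 mV


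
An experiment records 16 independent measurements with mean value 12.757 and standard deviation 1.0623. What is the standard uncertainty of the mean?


The standard uncertainty for Type A evaluation is u = s / sqrt(n).
u = 1.0623 / sqrt(16)
u = 1.0623 / 4.0
u = 0.2656

0.2656


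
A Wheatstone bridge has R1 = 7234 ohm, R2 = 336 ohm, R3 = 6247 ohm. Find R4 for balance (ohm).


At balance: R1*R4 = R2*R3, so R4 = R2*R3/R1.
R4 = 336 * 6247 / 7234
R4 = 2098992 / 7234
R4 = 290.16 ohm

290.16 ohm


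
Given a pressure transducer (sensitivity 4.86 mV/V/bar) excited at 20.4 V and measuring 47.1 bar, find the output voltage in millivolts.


Output = sensitivity * Vex * P.
Vout = 4.86 * 20.4 * 47.1
Vout = 99.144 * 47.1
Vout = 4669.68 mV

4669.68 mV


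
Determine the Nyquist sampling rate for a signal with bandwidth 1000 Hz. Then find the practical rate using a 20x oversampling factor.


By Nyquist theorem, fs_min = 2 * fmax.
fs_min = 2 * 1000 = 2000 Hz
Practical rate = 20 * fs_min = 20 * 2000 = 40000 Hz

fs_min = 2000 Hz, fs_practical = 40000 Hz


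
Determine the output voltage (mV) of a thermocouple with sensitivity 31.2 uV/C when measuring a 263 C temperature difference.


The thermocouple output V = sensitivity * dT.
V = 31.2 uV/C * 263 C
V = 8205.6 uV
V = 8.206 mV

8.206 mV


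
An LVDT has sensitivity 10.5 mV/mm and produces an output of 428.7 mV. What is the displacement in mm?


Displacement = Vout / sensitivity.
d = 428.7 / 10.5
d = 40.829 mm

40.829 mm


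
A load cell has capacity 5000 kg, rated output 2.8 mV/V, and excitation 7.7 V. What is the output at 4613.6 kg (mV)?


Vout = rated_output * Vex * (load / capacity).
Vout = 2.8 * 7.7 * (4613.6 / 5000)
Vout = 2.8 * 7.7 * 0.92272
Vout = 19.894 mV

19.894 mV


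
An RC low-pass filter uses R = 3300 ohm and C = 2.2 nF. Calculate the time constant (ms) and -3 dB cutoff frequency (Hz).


Time constant: tau = R * C.
tau = 3300 * 2.20e-09 = 7.26e-06 s
tau = 0.0073 ms
Cutoff frequency: fc = 1 / (2*pi*R*C).
fc = 1 / (2*pi*7.26e-06) = 21922.17 Hz

tau = 0.0073 ms, fc = 21922.17 Hz


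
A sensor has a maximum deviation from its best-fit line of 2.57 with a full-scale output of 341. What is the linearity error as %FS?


Linearity error = (max deviation / full scale) * 100%.
Linearity = (2.57 / 341) * 100
Linearity = 0.754 %FS

0.754 %FS


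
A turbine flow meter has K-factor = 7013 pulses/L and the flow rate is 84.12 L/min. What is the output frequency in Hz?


Frequency = K * Q / 60 (converting L/min to L/s).
f = 7013 * 84.12 / 60
f = 589933.56 / 60
f = 9832.23 Hz

9832.23 Hz


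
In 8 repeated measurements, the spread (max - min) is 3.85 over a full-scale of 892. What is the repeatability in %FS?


Repeatability = (spread / full scale) * 100%.
R = (3.85 / 892) * 100
R = 0.432 %FS

0.432 %FS


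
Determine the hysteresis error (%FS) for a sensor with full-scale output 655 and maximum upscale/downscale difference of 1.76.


Hysteresis = (max difference / full scale) * 100%.
H = (1.76 / 655) * 100
H = 0.269 %FS

0.269 %FS


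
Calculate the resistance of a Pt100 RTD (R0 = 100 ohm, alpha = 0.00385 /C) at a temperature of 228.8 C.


The RTD equation: Rt = R0 * (1 + alpha * T).
Rt = 100 * (1 + 0.00385 * 228.8)
Rt = 100 * (1 + 0.88088)
Rt = 100 * 1.88088
Rt = 188.088 ohm

188.088 ohm


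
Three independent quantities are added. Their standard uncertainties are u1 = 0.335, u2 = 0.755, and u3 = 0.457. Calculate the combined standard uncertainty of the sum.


For a sum of independent quantities, uc = sqrt(u1^2 + u2^2 + u3^2).
uc = sqrt(0.335^2 + 0.755^2 + 0.457^2)
uc = sqrt(0.112225 + 0.570025 + 0.208849)
uc = 0.944

0.944


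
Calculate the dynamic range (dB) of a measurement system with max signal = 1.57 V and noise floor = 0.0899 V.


Dynamic range = 20 * log10(Vmax / Vnoise).
DR = 20 * log10(1.57 / 0.0899)
DR = 20 * log10(17.46)
DR = 24.84 dB

24.84 dB


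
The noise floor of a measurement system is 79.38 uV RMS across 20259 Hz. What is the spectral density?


Noise spectral density = Vrms / sqrt(BW).
NSD = 79.38 / sqrt(20259)
NSD = 79.38 / 142.3341
NSD = 0.5577 uV/sqrt(Hz)

0.5577 uV/sqrt(Hz)


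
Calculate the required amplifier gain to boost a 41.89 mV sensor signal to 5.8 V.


Gain = Vout / Vin (converting to same units).
G = 5.8 V / 41.89 mV
G = 5800.0 mV / 41.89 mV
G = 138.46

138.46


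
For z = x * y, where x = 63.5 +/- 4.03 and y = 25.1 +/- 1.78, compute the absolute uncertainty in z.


For a product z = x*y, the relative uncertainty is:
uz/z = sqrt((ux/x)^2 + (uy/y)^2)
Relative uncertainties: ux/x = 4.03/63.5 = 0.063465
uy/y = 1.78/25.1 = 0.070916
z = 63.5 * 25.1 = 1593.9
uz = 1593.9 * sqrt(0.063465^2 + 0.070916^2) = 151.683

151.683


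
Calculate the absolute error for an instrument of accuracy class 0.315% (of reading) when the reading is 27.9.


Absolute error = (accuracy% / 100) * reading.
Error = (0.315 / 100) * 27.9
Error = 0.00315 * 27.9
Error = 0.0879

0.0879


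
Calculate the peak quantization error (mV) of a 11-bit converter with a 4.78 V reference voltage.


The maximum quantization error is +/- LSB/2.
LSB = Vref / 2^n = 4.78 / 2048 = 0.00233398 V
Max error = LSB / 2 = 0.00233398 / 2 = 0.00116699 V
Max error = 1.167 mV

1.167 mV


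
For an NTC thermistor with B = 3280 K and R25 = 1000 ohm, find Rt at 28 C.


NTC thermistor equation: Rt = R25 * exp(B * (1/T - 1/T25)).
T in Kelvin: 301.15 K, T25 = 298.15 K
1/T - 1/T25 = 1/301.15 - 1/298.15 = -3.341e-05
B * (1/T - 1/T25) = 3280 * -3.341e-05 = -0.1096
Rt = 1000 * exp(-0.1096) = 896.2 ohm

896.2 ohm


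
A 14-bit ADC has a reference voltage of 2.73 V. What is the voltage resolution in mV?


The resolution (LSB) of an ADC is Vref / 2^n.
LSB = 2.73 / 2^14
LSB = 2.73 / 16384
LSB = 0.00016663 V = 0.16662598 mV

0.16662598 mV


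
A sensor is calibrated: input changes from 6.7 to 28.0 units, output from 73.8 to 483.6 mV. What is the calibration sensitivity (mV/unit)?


Sensitivity = (y2 - y1) / (x2 - x1).
S = (483.6 - 73.8) / (28.0 - 6.7)
S = 409.8 / 21.3
S = 19.2394 mV/unit

19.2394 mV/unit


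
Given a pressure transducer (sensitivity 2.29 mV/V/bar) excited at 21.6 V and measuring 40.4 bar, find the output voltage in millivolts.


Output = sensitivity * Vex * P.
Vout = 2.29 * 21.6 * 40.4
Vout = 49.464 * 40.4
Vout = 1998.35 mV

1998.35 mV


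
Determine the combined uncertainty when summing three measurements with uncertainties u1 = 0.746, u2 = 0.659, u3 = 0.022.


For a sum of independent quantities, uc = sqrt(u1^2 + u2^2 + u3^2).
uc = sqrt(0.746^2 + 0.659^2 + 0.022^2)
uc = sqrt(0.556516 + 0.434281 + 0.000484)
uc = 0.9956

0.9956


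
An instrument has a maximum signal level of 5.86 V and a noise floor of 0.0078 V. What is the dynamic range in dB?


Dynamic range = 20 * log10(Vmax / Vnoise).
DR = 20 * log10(5.86 / 0.0078)
DR = 20 * log10(751.28)
DR = 57.52 dB

57.52 dB


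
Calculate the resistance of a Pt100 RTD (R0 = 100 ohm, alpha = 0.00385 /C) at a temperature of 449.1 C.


The RTD equation: Rt = R0 * (1 + alpha * T).
Rt = 100 * (1 + 0.00385 * 449.1)
Rt = 100 * (1 + 1.729035)
Rt = 100 * 2.729035
Rt = 272.904 ohm

272.904 ohm


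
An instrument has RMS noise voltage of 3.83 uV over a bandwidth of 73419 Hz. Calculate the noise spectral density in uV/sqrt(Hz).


Noise spectral density = Vrms / sqrt(BW).
NSD = 3.83 / sqrt(73419)
NSD = 3.83 / 270.9594
NSD = 0.0141 uV/sqrt(Hz)

0.0141 uV/sqrt(Hz)


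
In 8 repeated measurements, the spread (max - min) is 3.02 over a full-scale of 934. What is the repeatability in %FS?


Repeatability = (spread / full scale) * 100%.
R = (3.02 / 934) * 100
R = 0.323 %FS

0.323 %FS


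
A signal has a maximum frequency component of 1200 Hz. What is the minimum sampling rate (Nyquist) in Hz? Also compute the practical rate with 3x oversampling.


By Nyquist theorem, fs_min = 2 * fmax.
fs_min = 2 * 1200 = 2400 Hz
Practical rate = 3 * fs_min = 3 * 2400 = 7200 Hz

fs_min = 2400 Hz, fs_practical = 7200 Hz


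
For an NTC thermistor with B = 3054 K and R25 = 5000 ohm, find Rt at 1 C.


NTC thermistor equation: Rt = R25 * exp(B * (1/T - 1/T25)).
T in Kelvin: 274.15 K, T25 = 298.15 K
1/T - 1/T25 = 1/274.15 - 1/298.15 = 0.00029362
B * (1/T - 1/T25) = 3054 * 0.00029362 = 0.8967
Rt = 5000 * exp(0.8967) = 12257.8 ohm

12257.8 ohm


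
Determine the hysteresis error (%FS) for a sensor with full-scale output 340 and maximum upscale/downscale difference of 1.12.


Hysteresis = (max difference / full scale) * 100%.
H = (1.12 / 340) * 100
H = 0.329 %FS

0.329 %FS


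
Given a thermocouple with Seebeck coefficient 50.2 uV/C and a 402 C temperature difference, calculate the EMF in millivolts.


The thermocouple output V = sensitivity * dT.
V = 50.2 uV/C * 402 C
V = 20180.4 uV
V = 20.18 mV

20.18 mV


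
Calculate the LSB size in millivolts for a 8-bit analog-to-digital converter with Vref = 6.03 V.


The resolution (LSB) of an ADC is Vref / 2^n.
LSB = 6.03 / 2^8
LSB = 6.03 / 256
LSB = 0.02355469 V = 23.5546875 mV

23.5546875 mV


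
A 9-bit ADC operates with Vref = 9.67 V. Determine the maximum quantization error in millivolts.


The maximum quantization error is +/- LSB/2.
LSB = Vref / 2^n = 9.67 / 512 = 0.01888672 V
Max error = LSB / 2 = 0.01888672 / 2 = 0.00944336 V
Max error = 9.4434 mV

9.4434 mV


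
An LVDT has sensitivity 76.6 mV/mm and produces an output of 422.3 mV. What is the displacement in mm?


Displacement = Vout / sensitivity.
d = 422.3 / 76.6
d = 5.513 mm

5.513 mm


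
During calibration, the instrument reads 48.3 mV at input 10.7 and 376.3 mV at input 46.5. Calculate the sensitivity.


Sensitivity = (y2 - y1) / (x2 - x1).
S = (376.3 - 48.3) / (46.5 - 10.7)
S = 328.0 / 35.8
S = 9.162 mV/unit

9.162 mV/unit


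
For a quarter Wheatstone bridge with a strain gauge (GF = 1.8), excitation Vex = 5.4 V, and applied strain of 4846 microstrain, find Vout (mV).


Quarter bridge output: Vout = (GF * epsilon * Vex) / 4.
Vout = (1.8 * 4846e-6 * 5.4) / 4
Vout = 0.04710312 / 4 V
Vout = 0.01177578 V = 11.7758 mV

11.7758 mV


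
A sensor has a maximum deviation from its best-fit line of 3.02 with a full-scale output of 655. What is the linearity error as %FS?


Linearity error = (max deviation / full scale) * 100%.
Linearity = (3.02 / 655) * 100
Linearity = 0.461 %FS

0.461 %FS


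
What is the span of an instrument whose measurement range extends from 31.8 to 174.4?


Span = upper range - lower range.
Span = 174.4 - (31.8)
Span = 142.6

142.6


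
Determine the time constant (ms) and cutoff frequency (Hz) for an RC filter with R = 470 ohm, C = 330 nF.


Time constant: tau = R * C.
tau = 470 * 3.30e-07 = 0.0001551 s
tau = 0.1551 ms
Cutoff frequency: fc = 1 / (2*pi*R*C).
fc = 1 / (2*pi*0.0001551) = 1026.14 Hz

tau = 0.1551 ms, fc = 1026.14 Hz


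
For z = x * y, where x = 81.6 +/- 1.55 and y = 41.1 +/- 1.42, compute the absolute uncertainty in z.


For a product z = x*y, the relative uncertainty is:
uz/z = sqrt((ux/x)^2 + (uy/y)^2)
Relative uncertainties: ux/x = 1.55/81.6 = 0.018995
uy/y = 1.42/41.1 = 0.03455
z = 81.6 * 41.1 = 3353.8
uz = 3353.8 * sqrt(0.018995^2 + 0.03455^2) = 132.23

132.23


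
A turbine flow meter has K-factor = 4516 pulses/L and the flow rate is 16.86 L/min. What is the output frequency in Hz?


Frequency = K * Q / 60 (converting L/min to L/s).
f = 4516 * 16.86 / 60
f = 76139.76 / 60
f = 1269.0 Hz

1269.0 Hz


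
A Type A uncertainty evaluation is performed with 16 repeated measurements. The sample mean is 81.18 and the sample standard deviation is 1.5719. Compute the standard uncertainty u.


The standard uncertainty for Type A evaluation is u = s / sqrt(n).
u = 1.5719 / sqrt(16)
u = 1.5719 / 4.0
u = 0.393

0.393


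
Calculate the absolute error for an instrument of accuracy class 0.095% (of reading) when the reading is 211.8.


Absolute error = (accuracy% / 100) * reading.
Error = (0.095 / 100) * 211.8
Error = 0.00095 * 211.8
Error = 0.2012

0.2012


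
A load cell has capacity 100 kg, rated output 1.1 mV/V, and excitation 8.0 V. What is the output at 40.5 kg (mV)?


Vout = rated_output * Vex * (load / capacity).
Vout = 1.1 * 8.0 * (40.5 / 100)
Vout = 1.1 * 8.0 * 0.405
Vout = 3.564 mV

3.564 mV


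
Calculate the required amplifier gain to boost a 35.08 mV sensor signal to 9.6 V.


Gain = Vout / Vin (converting to same units).
G = 9.6 V / 35.08 mV
G = 9600.0 mV / 35.08 mV
G = 273.66

273.66


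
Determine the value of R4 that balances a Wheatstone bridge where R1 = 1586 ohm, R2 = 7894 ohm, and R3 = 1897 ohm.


At balance: R1*R4 = R2*R3, so R4 = R2*R3/R1.
R4 = 7894 * 1897 / 1586
R4 = 14974918 / 1586
R4 = 9441.94 ohm

9441.94 ohm


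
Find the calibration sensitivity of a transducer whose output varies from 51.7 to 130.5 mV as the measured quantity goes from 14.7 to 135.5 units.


Sensitivity = (y2 - y1) / (x2 - x1).
S = (130.5 - 51.7) / (135.5 - 14.7)
S = 78.8 / 120.8
S = 0.6523 mV/unit

0.6523 mV/unit


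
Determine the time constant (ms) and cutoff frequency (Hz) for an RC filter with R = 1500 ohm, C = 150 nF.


Time constant: tau = R * C.
tau = 1500 * 1.50e-07 = 0.000225 s
tau = 0.225 ms
Cutoff frequency: fc = 1 / (2*pi*R*C).
fc = 1 / (2*pi*0.000225) = 707.36 Hz

tau = 0.225 ms, fc = 707.36 Hz


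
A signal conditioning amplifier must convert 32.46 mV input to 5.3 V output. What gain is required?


Gain = Vout / Vin (converting to same units).
G = 5.3 V / 32.46 mV
G = 5300.0 mV / 32.46 mV
G = 163.28

163.28


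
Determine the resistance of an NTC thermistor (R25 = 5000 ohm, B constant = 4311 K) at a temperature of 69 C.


NTC thermistor equation: Rt = R25 * exp(B * (1/T - 1/T25)).
T in Kelvin: 342.15 K, T25 = 298.15 K
1/T - 1/T25 = 1/342.15 - 1/298.15 = -0.00043132
B * (1/T - 1/T25) = 4311 * -0.00043132 = -1.8594
Rt = 5000 * exp(-1.8594) = 778.8 ohm

778.8 ohm


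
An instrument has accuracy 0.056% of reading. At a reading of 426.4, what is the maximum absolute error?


Absolute error = (accuracy% / 100) * reading.
Error = (0.056 / 100) * 426.4
Error = 0.00056 * 426.4
Error = 0.2388

0.2388


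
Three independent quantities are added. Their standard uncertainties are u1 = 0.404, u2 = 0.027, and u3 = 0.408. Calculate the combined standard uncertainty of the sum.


For a sum of independent quantities, uc = sqrt(u1^2 + u2^2 + u3^2).
uc = sqrt(0.404^2 + 0.027^2 + 0.408^2)
uc = sqrt(0.163216 + 0.000729 + 0.166464)
uc = 0.5748

0.5748


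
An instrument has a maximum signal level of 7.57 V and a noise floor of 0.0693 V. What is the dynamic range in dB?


Dynamic range = 20 * log10(Vmax / Vnoise).
DR = 20 * log10(7.57 / 0.0693)
DR = 20 * log10(109.24)
DR = 40.77 dB

40.77 dB


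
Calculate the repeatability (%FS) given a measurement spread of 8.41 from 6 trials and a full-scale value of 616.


Repeatability = (spread / full scale) * 100%.
R = (8.41 / 616) * 100
R = 1.365 %FS

1.365 %FS


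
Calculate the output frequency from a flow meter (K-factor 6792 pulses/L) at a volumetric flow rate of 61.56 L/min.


Frequency = K * Q / 60 (converting L/min to L/s).
f = 6792 * 61.56 / 60
f = 418115.52 / 60
f = 6968.59 Hz

6968.59 Hz


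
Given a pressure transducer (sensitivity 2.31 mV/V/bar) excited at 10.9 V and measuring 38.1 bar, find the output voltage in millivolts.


Output = sensitivity * Vex * P.
Vout = 2.31 * 10.9 * 38.1
Vout = 25.179 * 38.1
Vout = 959.32 mV

959.32 mV


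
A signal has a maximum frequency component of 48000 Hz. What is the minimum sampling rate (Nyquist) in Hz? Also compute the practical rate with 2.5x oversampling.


By Nyquist theorem, fs_min = 2 * fmax.
fs_min = 2 * 48000 = 96000 Hz
Practical rate = 2.5 * fs_min = 2.5 * 96000 = 240000 Hz

fs_min = 96000 Hz, fs_practical = 240000 Hz


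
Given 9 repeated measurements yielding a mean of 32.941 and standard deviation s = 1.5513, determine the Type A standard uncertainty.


The standard uncertainty for Type A evaluation is u = s / sqrt(n).
u = 1.5513 / sqrt(9)
u = 1.5513 / 3.0
u = 0.5171

0.5171


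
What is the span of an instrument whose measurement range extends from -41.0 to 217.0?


Span = upper range - lower range.
Span = 217.0 - (-41.0)
Span = 258.0

258.0


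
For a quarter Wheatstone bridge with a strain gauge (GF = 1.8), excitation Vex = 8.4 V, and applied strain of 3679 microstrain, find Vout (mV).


Quarter bridge output: Vout = (GF * epsilon * Vex) / 4.
Vout = (1.8 * 3679e-6 * 8.4) / 4
Vout = 0.05562648 / 4 V
Vout = 0.01390662 V = 13.9066 mV

13.9066 mV


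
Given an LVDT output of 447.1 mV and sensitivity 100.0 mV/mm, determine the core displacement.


Displacement = Vout / sensitivity.
d = 447.1 / 100.0
d = 4.471 mm

4.471 mm


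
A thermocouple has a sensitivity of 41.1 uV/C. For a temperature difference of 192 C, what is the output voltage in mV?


The thermocouple output V = sensitivity * dT.
V = 41.1 uV/C * 192 C
V = 7891.2 uV
V = 7.891 mV

7.891 mV


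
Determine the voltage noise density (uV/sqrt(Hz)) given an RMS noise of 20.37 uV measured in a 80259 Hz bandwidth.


Noise spectral density = Vrms / sqrt(BW).
NSD = 20.37 / sqrt(80259)
NSD = 20.37 / 283.3002
NSD = 0.0719 uV/sqrt(Hz)

0.0719 uV/sqrt(Hz)


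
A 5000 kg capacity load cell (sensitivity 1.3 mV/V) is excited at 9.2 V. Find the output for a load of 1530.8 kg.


Vout = rated_output * Vex * (load / capacity).
Vout = 1.3 * 9.2 * (1530.8 / 5000)
Vout = 1.3 * 9.2 * 0.30616
Vout = 3.662 mV

3.662 mV


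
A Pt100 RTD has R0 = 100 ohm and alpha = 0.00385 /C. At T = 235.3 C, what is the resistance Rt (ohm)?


The RTD equation: Rt = R0 * (1 + alpha * T).
Rt = 100 * (1 + 0.00385 * 235.3)
Rt = 100 * (1 + 0.905905)
Rt = 100 * 1.905905
Rt = 190.591 ohm

190.591 ohm


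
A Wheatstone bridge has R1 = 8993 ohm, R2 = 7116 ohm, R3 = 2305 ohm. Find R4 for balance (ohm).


At balance: R1*R4 = R2*R3, so R4 = R2*R3/R1.
R4 = 7116 * 2305 / 8993
R4 = 16402380 / 8993
R4 = 1823.91 ohm

1823.91 ohm


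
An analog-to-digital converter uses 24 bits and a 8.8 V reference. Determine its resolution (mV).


The resolution (LSB) of an ADC is Vref / 2^n.
LSB = 8.8 / 2^24
LSB = 8.8 / 16777216
LSB = 5.2e-07 V = 0.00052452 mV

0.00052452 mV


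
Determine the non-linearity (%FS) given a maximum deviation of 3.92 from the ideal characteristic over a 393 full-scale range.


Linearity error = (max deviation / full scale) * 100%.
Linearity = (3.92 / 393) * 100
Linearity = 0.997 %FS

0.997 %FS


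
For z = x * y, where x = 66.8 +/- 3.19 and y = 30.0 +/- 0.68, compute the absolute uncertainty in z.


For a product z = x*y, the relative uncertainty is:
uz/z = sqrt((ux/x)^2 + (uy/y)^2)
Relative uncertainties: ux/x = 3.19/66.8 = 0.047754
uy/y = 0.68/30.0 = 0.022667
z = 66.8 * 30.0 = 2004.0
uz = 2004.0 * sqrt(0.047754^2 + 0.022667^2) = 105.933

105.933


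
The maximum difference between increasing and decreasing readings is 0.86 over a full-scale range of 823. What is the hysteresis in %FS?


Hysteresis = (max difference / full scale) * 100%.
H = (0.86 / 823) * 100
H = 0.104 %FS

0.104 %FS


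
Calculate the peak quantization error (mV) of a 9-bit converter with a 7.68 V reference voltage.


The maximum quantization error is +/- LSB/2.
LSB = Vref / 2^n = 7.68 / 512 = 0.015 V
Max error = LSB / 2 = 0.015 / 2 = 0.0075 V
Max error = 7.5 mV

7.5 mV


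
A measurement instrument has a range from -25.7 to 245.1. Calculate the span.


Span = upper range - lower range.
Span = 245.1 - (-25.7)
Span = 270.8

270.8


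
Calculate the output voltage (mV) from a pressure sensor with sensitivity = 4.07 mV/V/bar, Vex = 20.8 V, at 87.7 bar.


Output = sensitivity * Vex * P.
Vout = 4.07 * 20.8 * 87.7
Vout = 84.656 * 87.7
Vout = 7424.33 mV

7424.33 mV


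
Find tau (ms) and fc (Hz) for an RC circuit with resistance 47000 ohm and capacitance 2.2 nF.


Time constant: tau = R * C.
tau = 47000 * 2.20e-09 = 0.0001034 s
tau = 0.1034 ms
Cutoff frequency: fc = 1 / (2*pi*R*C).
fc = 1 / (2*pi*0.0001034) = 1539.22 Hz

tau = 0.1034 ms, fc = 1539.22 Hz


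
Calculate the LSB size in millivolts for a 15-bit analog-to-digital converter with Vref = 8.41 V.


The resolution (LSB) of an ADC is Vref / 2^n.
LSB = 8.41 / 2^15
LSB = 8.41 / 32768
LSB = 0.00025665 V = 0.25665283 mV

0.25665283 mV


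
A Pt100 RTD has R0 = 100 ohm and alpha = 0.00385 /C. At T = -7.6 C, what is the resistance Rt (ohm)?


The RTD equation: Rt = R0 * (1 + alpha * T).
Rt = 100 * (1 + 0.00385 * -7.6)
Rt = 100 * (1 + -0.02926)
Rt = 100 * 0.97074
Rt = 97.074 ohm

97.074 ohm


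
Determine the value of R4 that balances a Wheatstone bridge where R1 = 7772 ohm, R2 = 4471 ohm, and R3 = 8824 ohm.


At balance: R1*R4 = R2*R3, so R4 = R2*R3/R1.
R4 = 4471 * 8824 / 7772
R4 = 39452104 / 7772
R4 = 5076.18 ohm

5076.18 ohm
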